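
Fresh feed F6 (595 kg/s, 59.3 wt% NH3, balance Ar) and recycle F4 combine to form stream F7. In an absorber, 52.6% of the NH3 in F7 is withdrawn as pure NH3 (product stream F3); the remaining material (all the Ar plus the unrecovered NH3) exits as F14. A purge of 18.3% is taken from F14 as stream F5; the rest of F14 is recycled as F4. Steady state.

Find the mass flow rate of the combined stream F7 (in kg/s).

Ar enters only via F6 and leaves only via the purge: 595×0.407 = 0.183×(Ar in F14), and the absorber passes all Ar, so Ar in F7 = Ar in F14 = 1323.3 kg/s.
NH3 in F7: m_A = 595×0.593 + (1−0.183)·(1−0.526)·m_A, so m_A = 352.83/0.6127 = 575.83 kg/s.
F7 = 575.83 + 1323.3 = 1899.1 kg/s.

1899 kg/s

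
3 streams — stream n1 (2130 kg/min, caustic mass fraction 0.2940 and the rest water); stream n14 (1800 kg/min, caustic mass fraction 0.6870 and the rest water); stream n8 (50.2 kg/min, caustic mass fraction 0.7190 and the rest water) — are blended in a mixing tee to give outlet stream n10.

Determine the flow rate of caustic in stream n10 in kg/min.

1899 kg/min

caustic out = caustic in = 2130×0.294 + 1800×0.687 + 50.2×0.719 = 1898.9 kg/min.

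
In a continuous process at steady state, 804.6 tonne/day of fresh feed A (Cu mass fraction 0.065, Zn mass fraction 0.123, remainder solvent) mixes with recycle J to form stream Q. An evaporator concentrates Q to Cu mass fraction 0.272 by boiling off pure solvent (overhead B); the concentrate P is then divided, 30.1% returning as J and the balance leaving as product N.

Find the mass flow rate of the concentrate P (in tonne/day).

275.1 tonne/day

Overall Cu balance (none leaves overhead): Cu in fresh feed = Cu in product, i.e. 804.6×0.065 = (1−0.301)·P·0.272.
P = 52.299/(0.272×0.699) = 275.07 tonne/day.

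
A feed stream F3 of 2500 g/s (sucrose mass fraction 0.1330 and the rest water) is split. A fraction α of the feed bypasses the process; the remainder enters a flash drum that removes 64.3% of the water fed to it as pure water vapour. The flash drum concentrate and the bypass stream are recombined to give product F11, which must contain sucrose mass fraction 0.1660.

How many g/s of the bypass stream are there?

All 2500×0.133 = 332.5 g/s of sucrose reaches F11, so F11 = 332.5/0.166 = 2003 g/s and vapour = 496.99 g/s.
The evaporator receives (1−α)·2500 of feed at 0.867 water and removes 0.643 of that water:
0.643×0.867×(1−α)×2500 = 496.99
(1−α) = 496.99/1393.7 = 0.3566;  α = 0.6434.
Bypass flow = 0.6434×2500 = 1608.5 g/s.

1609 g/s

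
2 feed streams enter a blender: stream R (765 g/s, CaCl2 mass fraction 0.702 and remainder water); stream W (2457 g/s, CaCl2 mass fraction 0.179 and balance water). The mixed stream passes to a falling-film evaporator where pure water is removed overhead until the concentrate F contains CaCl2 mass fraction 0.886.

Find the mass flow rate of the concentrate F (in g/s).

1103 g/s

CaCl2 entering = 765×0.702 + 2457×0.179 = 976.83 g/s.
All CaCl2 reports to F, so F = 976.83/0.886 = 1102.5 g/s.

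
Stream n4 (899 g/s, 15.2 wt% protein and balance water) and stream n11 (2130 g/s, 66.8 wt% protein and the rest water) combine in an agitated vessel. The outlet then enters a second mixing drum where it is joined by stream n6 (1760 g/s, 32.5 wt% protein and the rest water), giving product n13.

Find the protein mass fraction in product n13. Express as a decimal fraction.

0.4451

Overall, product flow = 4789 g/s.
protein in = 899×0.152 + 2130×0.668 + 1760×0.325 = 2131.5 g/s.
protein fraction in n13 = 0.4451.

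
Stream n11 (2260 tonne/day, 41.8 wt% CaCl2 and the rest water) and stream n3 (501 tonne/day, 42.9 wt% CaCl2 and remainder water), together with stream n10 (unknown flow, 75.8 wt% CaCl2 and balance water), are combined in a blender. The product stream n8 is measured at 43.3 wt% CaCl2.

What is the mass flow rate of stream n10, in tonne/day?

110.5 tonne/day

Let n10 be the unknown flow. Total out = 2761 + n10.
CaCl2 balance: 1159.6 + 0.758·n10 = 0.433·(2761 + n10)
(0.758 − 0.433)·n10 = 0.433×2761 − 1159.6 = 35.904
n10 = 35.904 / 0.325 = 110.47 tonne/day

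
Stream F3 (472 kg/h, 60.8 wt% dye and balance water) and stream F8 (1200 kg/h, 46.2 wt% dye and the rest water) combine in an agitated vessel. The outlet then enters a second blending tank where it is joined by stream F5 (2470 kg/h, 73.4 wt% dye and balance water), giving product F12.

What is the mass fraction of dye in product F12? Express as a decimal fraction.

Overall, product flow = 4142 kg/h.
dye in = 472×0.608 + 1200×0.462 + 2470×0.734 = 2654.4 kg/h.
dye fraction in F12 = 0.641.

0.641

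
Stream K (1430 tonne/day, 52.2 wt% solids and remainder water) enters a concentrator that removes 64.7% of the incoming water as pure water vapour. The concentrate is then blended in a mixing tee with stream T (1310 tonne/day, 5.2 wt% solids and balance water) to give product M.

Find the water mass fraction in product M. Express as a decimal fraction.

Vapour removed = 0.647×0.478×1430 = 442.25 tonne/day; concentrate = 987.75 tonne/day.
water reaching the mixer = 241.29 (from concentrate) + 1310×0.948 = 1483.2 tonne/day.
Product flow = 987.75 + 1310 = 2297.7 tonne/day; water fraction = 0.645.

0.645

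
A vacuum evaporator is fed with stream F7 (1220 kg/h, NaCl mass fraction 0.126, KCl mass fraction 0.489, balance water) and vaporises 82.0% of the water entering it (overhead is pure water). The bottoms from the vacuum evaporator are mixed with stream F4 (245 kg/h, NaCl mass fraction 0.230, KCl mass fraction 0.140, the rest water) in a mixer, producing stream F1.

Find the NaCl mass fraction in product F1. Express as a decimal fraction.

Vapour removed = 0.820×0.385×1220 = 385.15 kg/h; concentrate = 834.85 kg/h.
NaCl reaching the mixer = 153.72 (from concentrate) + 245×0.230 = 210.07 kg/h.
Product flow = 834.85 + 245 = 1079.8 kg/h; NaCl fraction = 0.195.

0.195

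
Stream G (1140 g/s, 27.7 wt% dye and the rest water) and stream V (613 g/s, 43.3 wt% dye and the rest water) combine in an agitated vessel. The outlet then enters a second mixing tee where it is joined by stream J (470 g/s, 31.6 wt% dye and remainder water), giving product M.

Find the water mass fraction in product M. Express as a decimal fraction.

Overall, product flow = 2223 g/s.
water in = 1140×0.723 + 613×0.567 + 470×0.684 = 1493.3 g/s.
water fraction in M = 0.672.

0.672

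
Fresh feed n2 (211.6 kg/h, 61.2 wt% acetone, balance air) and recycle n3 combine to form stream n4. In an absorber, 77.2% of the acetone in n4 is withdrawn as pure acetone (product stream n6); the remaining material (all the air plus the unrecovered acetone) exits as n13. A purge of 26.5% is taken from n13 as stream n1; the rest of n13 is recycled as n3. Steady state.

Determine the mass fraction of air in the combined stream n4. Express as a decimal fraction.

0.666

air enters only via n2 and leaves only via the purge: 211.6×0.388 = 0.265×(air in n13), and the absorber passes all air, so air in n4 = air in n13 = 309.81 kg/h.
acetone in n4: m_A = 211.6×0.612 + (1−0.265)·(1−0.772)·m_A, so m_A = 129.5/0.8324 = 155.57 kg/h.
n4 = 155.57 + 309.81 = 465.38 kg/h.
air fraction in n4 = 309.81/465.38 = 0.666.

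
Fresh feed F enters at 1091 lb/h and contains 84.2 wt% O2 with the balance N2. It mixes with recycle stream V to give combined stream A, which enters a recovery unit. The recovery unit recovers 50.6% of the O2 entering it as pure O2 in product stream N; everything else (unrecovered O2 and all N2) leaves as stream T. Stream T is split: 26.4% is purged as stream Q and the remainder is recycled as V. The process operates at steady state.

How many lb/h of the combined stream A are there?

2096 lb/h

N2 enters only via F and leaves only via the purge: 1091×0.158 = 0.264×(N2 in T), and the recovery unit passes all N2, so N2 in A = N2 in T = 652.95 lb/h.
O2 in A: m_A = 1091×0.842 + (1−0.264)·(1−0.506)·m_A, so m_A = 918.62/0.6364 = 1443.4 lb/h.
A = 1443.4 + 652.95 = 2096.4 lb/h.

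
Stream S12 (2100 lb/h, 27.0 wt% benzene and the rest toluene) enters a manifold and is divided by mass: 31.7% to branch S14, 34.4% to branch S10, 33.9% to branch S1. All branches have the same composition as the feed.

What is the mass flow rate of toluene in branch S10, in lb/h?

527.4 lb/h

Branch S10 total = 0.344×2100 = 722.4 lb/h.
toluene in S10 = 0.730×722.4 = 527.35 lb/h.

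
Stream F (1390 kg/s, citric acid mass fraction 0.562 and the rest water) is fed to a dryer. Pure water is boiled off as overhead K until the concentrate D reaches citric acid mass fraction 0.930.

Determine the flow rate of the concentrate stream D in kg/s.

citric acid is conserved: 1390×0.562 = 781.18 kg/s all reports to the concentrate.
Concentrate = 781.18/(target fraction) = 839.98 kg/s.

840 kg/s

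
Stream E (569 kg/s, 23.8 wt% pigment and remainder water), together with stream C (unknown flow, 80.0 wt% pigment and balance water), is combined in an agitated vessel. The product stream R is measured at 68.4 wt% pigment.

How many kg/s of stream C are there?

2188 kg/s

Let C be the unknown flow. Total out = 569 + C.
pigment balance: 135.42 + 0.800·C = 0.684·(569 + C)
(0.800 − 0.684)·C = 0.684×569 − 135.42 = 253.77
C = 253.77 / 0.116 = 2187.7 kg/s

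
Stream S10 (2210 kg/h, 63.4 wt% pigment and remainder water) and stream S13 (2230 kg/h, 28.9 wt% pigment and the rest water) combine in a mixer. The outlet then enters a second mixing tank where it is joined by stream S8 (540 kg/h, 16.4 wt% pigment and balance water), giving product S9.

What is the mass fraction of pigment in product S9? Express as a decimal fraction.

0.429

Overall, product flow = 4980 kg/h.
pigment in = 2210×0.634 + 2230×0.289 + 540×0.164 = 2134.2 kg/h.
pigment fraction in S9 = 0.429.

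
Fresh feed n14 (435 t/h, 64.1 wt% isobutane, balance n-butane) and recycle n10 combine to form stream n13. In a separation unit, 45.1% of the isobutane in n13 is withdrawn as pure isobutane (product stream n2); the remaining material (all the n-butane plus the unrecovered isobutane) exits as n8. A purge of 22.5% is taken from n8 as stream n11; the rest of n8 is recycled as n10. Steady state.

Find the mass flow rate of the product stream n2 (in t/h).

isobutane in n13: m_A = 435×0.641 + (1−0.225)·(1−0.451)·m_A, so m_A = 278.83/0.5745 = 485.33 t/h.
Product n2 = 0.451×485.33 = 218.88 t/h.

218.9 t/h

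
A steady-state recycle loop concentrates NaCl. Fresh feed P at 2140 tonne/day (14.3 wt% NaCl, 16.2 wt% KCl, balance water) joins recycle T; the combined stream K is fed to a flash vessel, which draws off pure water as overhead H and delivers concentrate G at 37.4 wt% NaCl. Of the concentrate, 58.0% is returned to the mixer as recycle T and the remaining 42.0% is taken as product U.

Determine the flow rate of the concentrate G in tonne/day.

Overall NaCl balance (none leaves overhead): NaCl in fresh feed = NaCl in product, i.e. 2140×0.143 = (1−0.580)·G·0.374.
G = 306.02/(0.374×0.420) = 1948.2 tonne/day.

1948 tonne/day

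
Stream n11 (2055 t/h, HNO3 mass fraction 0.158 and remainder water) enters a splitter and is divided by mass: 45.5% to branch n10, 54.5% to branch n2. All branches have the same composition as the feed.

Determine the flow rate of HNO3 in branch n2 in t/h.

177 t/h

Branch n2 total = 0.545×2055 = 1120 t/h.
HNO3 in n2 = 0.158×1120 = 176.96 t/h.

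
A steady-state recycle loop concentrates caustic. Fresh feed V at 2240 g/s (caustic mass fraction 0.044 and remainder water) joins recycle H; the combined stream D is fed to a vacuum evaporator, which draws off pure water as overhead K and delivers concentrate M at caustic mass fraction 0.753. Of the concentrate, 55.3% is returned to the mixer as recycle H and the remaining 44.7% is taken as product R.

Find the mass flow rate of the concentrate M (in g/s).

Overall caustic balance (none leaves overhead): caustic in fresh feed = caustic in product, i.e. 2240×0.044 = (1−0.553)·M·0.753.
M = 98.56/(0.753×0.447) = 292.82 g/s.

292.8 g/s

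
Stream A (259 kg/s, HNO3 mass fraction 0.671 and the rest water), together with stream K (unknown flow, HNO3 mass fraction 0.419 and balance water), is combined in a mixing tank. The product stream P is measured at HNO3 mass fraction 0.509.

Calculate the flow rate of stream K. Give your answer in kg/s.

466.2 kg/s

Let K be the unknown flow. Total out = 259 + K.
HNO3 balance: 173.79 + 0.419·K = 0.509·(259 + K)
(0.419 − 0.509)·K = 0.509×259 − 173.79 = -41.958
K = -41.958 / -0.090 = 466.2 kg/s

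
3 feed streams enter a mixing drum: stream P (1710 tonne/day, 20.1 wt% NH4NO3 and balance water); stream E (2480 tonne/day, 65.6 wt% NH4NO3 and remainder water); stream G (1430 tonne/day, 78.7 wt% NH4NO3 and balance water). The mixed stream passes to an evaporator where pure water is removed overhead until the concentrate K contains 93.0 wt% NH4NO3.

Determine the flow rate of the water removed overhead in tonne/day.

2291 tonne/day

NH4NO3 entering = 1710×0.201 + 2480×0.656 + 1430×0.787 = 3096 tonne/day.
All NH4NO3 reports to K, so K = 3096/0.930 = 3329 tonne/day.
Total feed = 5620 tonne/day; overhead = 5620 − 3329 = 2291 tonne/day.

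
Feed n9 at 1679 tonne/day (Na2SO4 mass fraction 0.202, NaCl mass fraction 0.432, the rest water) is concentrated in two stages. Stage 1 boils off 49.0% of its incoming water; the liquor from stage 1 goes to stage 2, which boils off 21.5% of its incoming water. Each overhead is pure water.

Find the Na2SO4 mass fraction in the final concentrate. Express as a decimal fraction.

0.259

water in feed = 1679×0.366 = 614.51 tonne/day.
After stage 1: water left = (1−0.490)×614.51 = 313.4; stream total = 1377.9 tonne/day.
After stage 2: water left = (1−0.215)×313.4 = 246.02; final concentrate = 1310.5 tonne/day.
Na2SO4 fraction = 339.16/1310.5 = 0.259.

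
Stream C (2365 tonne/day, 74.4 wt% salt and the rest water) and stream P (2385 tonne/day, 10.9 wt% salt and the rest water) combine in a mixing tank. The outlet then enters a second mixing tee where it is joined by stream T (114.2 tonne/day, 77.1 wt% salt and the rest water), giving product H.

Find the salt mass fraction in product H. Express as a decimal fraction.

0.433

Overall, product flow = 4864.2 tonne/day.
salt in = 2365×0.744 + 2385×0.109 + 114.2×0.771 = 2107.6 tonne/day.
salt fraction in H = 0.433.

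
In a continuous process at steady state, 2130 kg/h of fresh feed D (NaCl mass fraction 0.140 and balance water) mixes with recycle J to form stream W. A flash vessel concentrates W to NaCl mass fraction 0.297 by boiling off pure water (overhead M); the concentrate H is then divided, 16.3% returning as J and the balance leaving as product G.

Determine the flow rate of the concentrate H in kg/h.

1200 kg/h

Overall NaCl balance (none leaves overhead): NaCl in fresh feed = NaCl in product, i.e. 2130×0.140 = (1−0.163)·H·0.297.
H = 298.2/(0.297×0.837) = 1199.6 kg/h.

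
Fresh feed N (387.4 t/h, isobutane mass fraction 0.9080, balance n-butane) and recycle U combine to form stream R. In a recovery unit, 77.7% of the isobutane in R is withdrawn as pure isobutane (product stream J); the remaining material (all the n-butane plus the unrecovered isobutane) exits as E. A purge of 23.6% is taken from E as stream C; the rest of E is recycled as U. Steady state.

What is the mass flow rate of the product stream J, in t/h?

329.4 t/h

isobutane in R: m_A = 387.4×0.908 + (1−0.236)·(1−0.777)·m_A, so m_A = 351.76/0.8296 = 424 t/h.
Product J = 0.777×424 = 329.45 t/h.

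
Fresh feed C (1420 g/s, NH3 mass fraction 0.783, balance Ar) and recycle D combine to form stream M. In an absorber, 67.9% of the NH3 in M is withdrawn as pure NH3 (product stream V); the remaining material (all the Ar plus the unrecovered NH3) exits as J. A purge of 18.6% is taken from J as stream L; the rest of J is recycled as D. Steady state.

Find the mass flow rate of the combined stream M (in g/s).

3162 g/s

Ar enters only via C and leaves only via the purge: 1420×0.217 = 0.186×(Ar in J), and the absorber passes all Ar, so Ar in M = Ar in J = 1656.7 g/s.
NH3 in M: m_A = 1420×0.783 + (1−0.186)·(1−0.679)·m_A, so m_A = 1111.9/0.7387 = 1505.1 g/s.
M = 1505.1 + 1656.7 = 3161.8 g/s.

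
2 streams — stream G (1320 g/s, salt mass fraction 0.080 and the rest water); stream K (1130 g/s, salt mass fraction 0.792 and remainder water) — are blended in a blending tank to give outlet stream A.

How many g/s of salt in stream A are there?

salt out = salt in = 1320×0.080 + 1130×0.792 = 1000.6 g/s.

1001 g/s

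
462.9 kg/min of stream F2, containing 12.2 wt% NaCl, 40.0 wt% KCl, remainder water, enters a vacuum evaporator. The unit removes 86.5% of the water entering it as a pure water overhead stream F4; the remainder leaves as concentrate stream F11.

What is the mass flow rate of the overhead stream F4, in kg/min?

191.4 kg/min

water entering = 462.9×0.478 = 221.27 kg/min; overhead removed = 0.865×221.27 = 191.4 kg/min.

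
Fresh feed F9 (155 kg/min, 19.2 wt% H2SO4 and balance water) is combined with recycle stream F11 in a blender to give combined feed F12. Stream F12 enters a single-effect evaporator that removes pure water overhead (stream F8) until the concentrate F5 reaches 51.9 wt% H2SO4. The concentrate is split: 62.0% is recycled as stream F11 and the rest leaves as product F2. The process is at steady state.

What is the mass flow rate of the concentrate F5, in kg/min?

150.9 kg/min

Overall H2SO4 balance (none leaves overhead): H2SO4 in fresh feed = H2SO4 in product, i.e. 155×0.192 = (1−0.620)·F5·0.519.
F5 = 29.76/(0.519×0.380) = 150.9 kg/min.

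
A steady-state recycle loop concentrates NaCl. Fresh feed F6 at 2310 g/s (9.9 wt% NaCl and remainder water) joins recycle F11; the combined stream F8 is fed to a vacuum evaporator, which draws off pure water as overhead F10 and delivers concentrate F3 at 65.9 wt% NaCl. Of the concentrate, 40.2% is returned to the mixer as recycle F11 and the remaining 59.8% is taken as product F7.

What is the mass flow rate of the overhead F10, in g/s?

1963 g/s

Overall NaCl balance (none leaves overhead): NaCl in fresh feed = NaCl in product, i.e. 2310×0.099 = (1−0.402)·F3·0.659.
F3 = 228.69/(0.659×0.598) = 580.31 g/s.
Recycle F11 = 0.402×580.31 = 233.28 g/s.
Combined feed F8 = 2310 + 233.28 = 2543.3 g/s.
Overhead F10 = F8 − F3 = 2543.3 − 580.31 = 1963 g/s.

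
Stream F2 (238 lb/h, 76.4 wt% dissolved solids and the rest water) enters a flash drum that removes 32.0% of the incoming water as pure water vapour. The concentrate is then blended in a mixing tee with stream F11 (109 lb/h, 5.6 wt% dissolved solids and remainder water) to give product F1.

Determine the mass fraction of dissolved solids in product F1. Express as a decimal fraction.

0.571

Vapour removed = 0.320×0.236×238 = 17.974 lb/h; concentrate = 220.03 lb/h.
dissolved solids reaching the mixer = 181.83 (from concentrate) + 109×0.056 = 187.94 lb/h.
Product flow = 220.03 + 109 = 329.03 lb/h; dissolved solids fraction = 0.571.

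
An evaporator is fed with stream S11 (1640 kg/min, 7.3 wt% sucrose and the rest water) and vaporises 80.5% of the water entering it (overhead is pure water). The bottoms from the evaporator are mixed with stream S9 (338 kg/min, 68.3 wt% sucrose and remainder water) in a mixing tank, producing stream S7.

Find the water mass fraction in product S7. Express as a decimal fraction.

Vapour removed = 0.805×0.927×1640 = 1223.8 kg/min; concentrate = 416.17 kg/min.
water reaching the mixer = 296.45 (from concentrate) + 338×0.317 = 403.6 kg/min.
Product flow = 416.17 + 338 = 754.17 kg/min; water fraction = 0.5352.

0.5352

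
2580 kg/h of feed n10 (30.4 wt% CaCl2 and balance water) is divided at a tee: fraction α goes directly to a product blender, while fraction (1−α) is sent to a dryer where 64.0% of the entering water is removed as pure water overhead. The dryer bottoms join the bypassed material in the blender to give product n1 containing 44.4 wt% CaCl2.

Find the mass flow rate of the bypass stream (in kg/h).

All 2580×0.304 = 784.32 kg/h of CaCl2 reaches n1, so n1 = 784.32/0.444 = 1766.5 kg/h and vapour = 813.51 kg/h.
The evaporator receives (1−α)·2580 of feed at 0.696 water and removes 0.640 of that water:
0.640×0.696×(1−α)×2580 = 813.51
(1−α) = 813.51/1149.2 = 0.7079;  α = 0.2921.
Bypass flow = 0.2921×2580 = 753.69 kg/h.

753.7 kg/h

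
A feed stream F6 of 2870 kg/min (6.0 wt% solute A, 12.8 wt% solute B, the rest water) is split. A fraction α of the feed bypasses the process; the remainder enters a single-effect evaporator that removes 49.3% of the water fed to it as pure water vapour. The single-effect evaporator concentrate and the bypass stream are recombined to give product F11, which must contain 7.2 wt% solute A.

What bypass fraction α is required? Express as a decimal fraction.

0.584

All 2870×0.060 = 172.2 kg/min of solute A reaches F11, so F11 = 172.2/0.072 = 2391.7 kg/min and vapour = 478.33 kg/min.
The evaporator receives (1−α)·2870 of feed at 0.812 water and removes 0.493 of that water:
0.493×0.812×(1−α)×2870 = 478.33
(1−α) = 478.33/1148.9 = 0.4163;  α = 0.5837.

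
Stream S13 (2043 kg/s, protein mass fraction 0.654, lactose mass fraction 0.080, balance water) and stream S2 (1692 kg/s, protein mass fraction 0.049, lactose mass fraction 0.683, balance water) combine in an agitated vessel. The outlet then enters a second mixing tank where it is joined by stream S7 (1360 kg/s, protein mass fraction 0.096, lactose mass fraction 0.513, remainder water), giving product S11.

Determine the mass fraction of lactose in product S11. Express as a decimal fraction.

0.396

Overall, product flow = 5095 kg/s.
lactose in = 2043×0.080 + 1692×0.683 + 1360×0.513 = 2016.8 kg/s.
lactose fraction in S11 = 0.396.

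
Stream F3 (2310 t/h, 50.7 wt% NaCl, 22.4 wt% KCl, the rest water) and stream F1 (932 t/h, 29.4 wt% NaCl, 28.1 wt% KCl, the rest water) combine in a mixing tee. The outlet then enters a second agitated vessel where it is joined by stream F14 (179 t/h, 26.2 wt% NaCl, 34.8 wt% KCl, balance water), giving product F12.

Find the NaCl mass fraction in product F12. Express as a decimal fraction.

0.436

Overall, product flow = 3421 t/h.
NaCl in = 2310×0.507 + 932×0.294 + 179×0.262 = 1492.1 t/h.
NaCl fraction in F12 = 0.436.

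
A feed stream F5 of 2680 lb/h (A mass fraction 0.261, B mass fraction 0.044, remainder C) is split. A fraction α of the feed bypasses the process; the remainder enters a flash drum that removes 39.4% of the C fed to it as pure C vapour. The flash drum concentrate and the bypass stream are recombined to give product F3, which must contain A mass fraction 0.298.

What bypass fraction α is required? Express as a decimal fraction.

All 2680×0.261 = 699.48 lb/h of A reaches F3, so F3 = 699.48/0.298 = 2347.2 lb/h and vapour = 332.75 lb/h.
The evaporator receives (1−α)·2680 of feed at 0.695 C and removes 0.394 of that C:
0.394×0.695×(1−α)×2680 = 332.75
(1−α) = 332.75/733.86 = 0.4534;  α = 0.5466.

0.547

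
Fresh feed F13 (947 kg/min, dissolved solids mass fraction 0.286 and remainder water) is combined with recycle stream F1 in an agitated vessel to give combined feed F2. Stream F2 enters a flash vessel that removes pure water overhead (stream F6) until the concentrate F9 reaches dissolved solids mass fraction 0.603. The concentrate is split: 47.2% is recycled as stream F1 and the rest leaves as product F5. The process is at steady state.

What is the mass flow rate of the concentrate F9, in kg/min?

Overall dissolved solids balance (none leaves overhead): dissolved solids in fresh feed = dissolved solids in product, i.e. 947×0.286 = (1−0.472)·F9·0.603.
F9 = 270.84/(0.603×0.528) = 850.68 kg/min.

850.7 kg/min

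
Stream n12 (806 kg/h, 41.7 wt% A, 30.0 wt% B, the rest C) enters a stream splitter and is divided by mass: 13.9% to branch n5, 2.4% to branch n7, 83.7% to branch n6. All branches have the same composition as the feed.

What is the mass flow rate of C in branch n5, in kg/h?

31.71 kg/h

Branch n5 total = 0.139×806 = 112.03 kg/h.
C in n5 = 0.283×112.03 = 31.706 kg/h.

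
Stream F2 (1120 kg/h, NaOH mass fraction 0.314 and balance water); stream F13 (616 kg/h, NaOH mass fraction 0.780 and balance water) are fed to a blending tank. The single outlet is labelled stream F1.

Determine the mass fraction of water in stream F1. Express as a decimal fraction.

0.521

Total flow out = 1120 + 616 = 1736 kg/h.
water in = 1120×0.686 + 616×0.220 = 903.84 kg/h.
water mass fraction in F1 = 903.84/1736 = 0.521.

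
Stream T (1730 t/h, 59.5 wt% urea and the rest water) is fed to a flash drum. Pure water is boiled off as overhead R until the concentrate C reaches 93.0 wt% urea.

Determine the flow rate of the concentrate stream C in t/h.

urea is conserved: 1730×0.595 = 1029.3 t/h all reports to the concentrate.
Concentrate = 1029.3/(target fraction) = 1106.8 t/h.

1107 t/h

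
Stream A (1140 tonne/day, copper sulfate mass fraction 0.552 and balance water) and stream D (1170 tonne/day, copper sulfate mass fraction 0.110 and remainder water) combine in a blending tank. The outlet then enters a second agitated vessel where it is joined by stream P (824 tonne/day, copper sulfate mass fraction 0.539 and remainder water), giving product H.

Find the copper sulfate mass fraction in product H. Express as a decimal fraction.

Overall, product flow = 3134 tonne/day.
copper sulfate in = 1140×0.552 + 1170×0.110 + 824×0.539 = 1202.1 tonne/day.
copper sulfate fraction in H = 0.384.

0.384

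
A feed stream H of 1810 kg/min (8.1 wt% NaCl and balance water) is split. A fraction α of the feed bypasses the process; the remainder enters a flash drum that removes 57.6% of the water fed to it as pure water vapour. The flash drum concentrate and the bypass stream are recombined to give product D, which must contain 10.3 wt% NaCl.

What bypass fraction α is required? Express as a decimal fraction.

All 1810×0.081 = 146.61 kg/min of NaCl reaches D, so D = 146.61/0.103 = 1423.4 kg/min and vapour = 386.6 kg/min.
The evaporator receives (1−α)·1810 of feed at 0.919 water and removes 0.576 of that water:
0.576×0.919×(1−α)×1810 = 386.6
(1−α) = 386.6/958.11 = 0.4035;  α = 0.5965.

0.596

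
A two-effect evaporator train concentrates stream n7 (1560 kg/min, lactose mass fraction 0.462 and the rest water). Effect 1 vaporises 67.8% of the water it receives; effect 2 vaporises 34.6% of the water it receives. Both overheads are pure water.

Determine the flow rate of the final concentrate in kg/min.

897.5 kg/min

water in feed = 1560×0.538 = 839.28 kg/min.
After stage 1: water left = (1−0.678)×839.28 = 270.25; stream total = 990.97 kg/min.
After stage 2: water left = (1−0.346)×270.25 = 176.74; final concentrate = 897.46 kg/min.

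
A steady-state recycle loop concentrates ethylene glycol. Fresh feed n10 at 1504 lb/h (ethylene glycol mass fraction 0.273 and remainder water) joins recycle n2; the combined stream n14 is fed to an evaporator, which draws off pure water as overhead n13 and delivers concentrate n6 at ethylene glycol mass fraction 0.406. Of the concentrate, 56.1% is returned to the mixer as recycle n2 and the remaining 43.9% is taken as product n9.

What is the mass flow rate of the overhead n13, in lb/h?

492.7 lb/h

Overall ethylene glycol balance (none leaves overhead): ethylene glycol in fresh feed = ethylene glycol in product, i.e. 1504×0.273 = (1−0.561)·n6·0.406.
n6 = 410.59/(0.406×0.439) = 2303.7 lb/h.
Recycle n2 = 0.561×2303.7 = 1292.4 lb/h.
Combined feed n14 = 1504 + 1292.4 = 2796.4 lb/h.
Overhead n13 = n14 − n6 = 2796.4 − 2303.7 = 492.69 lb/h.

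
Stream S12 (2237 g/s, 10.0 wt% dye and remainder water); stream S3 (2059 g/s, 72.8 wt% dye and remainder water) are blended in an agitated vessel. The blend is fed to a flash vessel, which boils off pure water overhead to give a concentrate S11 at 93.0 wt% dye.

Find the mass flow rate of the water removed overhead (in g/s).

dye entering = 2237×0.100 + 2059×0.728 = 1722.7 g/s.
All dye reports to S11, so S11 = 1722.7/0.930 = 1852.3 g/s.
Total feed = 4296 g/s; overhead = 4296 − 1852.3 = 2443.7 g/s.

2444 g/s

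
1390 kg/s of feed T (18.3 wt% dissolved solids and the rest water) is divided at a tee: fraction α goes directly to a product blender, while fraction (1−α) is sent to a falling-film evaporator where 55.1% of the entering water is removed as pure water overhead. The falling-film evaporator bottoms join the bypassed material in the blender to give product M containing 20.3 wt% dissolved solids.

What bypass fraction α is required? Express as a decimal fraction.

0.781

All 1390×0.183 = 254.37 kg/s of dissolved solids reaches M, so M = 254.37/0.203 = 1253.1 kg/s and vapour = 136.95 kg/s.
The evaporator receives (1−α)·1390 of feed at 0.817 water and removes 0.551 of that water:
0.551×0.817×(1−α)×1390 = 136.95
(1−α) = 136.95/625.73 = 0.2189;  α = 0.7811.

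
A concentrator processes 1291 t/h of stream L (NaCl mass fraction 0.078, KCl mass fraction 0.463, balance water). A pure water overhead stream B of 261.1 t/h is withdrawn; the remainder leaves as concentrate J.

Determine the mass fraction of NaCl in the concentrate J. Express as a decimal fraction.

0.098

NaCl is not removed: 1291×0.078 = 100.7 t/h of NaCl enters J.
Concentrate = 1291 − 261.1 = 1029.9 t/h.
Mass fraction = 100.7/1029.9 = 0.098.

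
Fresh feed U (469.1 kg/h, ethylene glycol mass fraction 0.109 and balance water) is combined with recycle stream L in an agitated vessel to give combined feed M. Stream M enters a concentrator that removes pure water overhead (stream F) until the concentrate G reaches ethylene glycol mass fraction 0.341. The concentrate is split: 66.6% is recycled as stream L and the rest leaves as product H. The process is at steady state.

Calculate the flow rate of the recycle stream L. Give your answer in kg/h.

Overall ethylene glycol balance (none leaves overhead): ethylene glycol in fresh feed = ethylene glycol in product, i.e. 469.1×0.109 = (1−0.666)·G·0.341.
G = 51.132/(0.341×0.334) = 448.94 kg/h.
Recycle L = 0.666×448.94 = 299 kg/h.

299 kg/h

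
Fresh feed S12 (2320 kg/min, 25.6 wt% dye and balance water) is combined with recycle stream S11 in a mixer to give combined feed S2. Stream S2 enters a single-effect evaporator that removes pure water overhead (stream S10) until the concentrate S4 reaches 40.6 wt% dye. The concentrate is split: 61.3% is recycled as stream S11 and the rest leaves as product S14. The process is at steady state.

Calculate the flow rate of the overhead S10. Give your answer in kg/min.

Overall dye balance (none leaves overhead): dye in fresh feed = dye in product, i.e. 2320×0.256 = (1−0.613)·S4·0.406.
S4 = 593.92/(0.406×0.387) = 3780 kg/min.
Recycle S11 = 0.613×3780 = 2317.1 kg/min.
Combined feed S2 = 2320 + 2317.1 = 4637.1 kg/min.
Overhead S10 = S2 − S4 = 4637.1 − 3780 = 857.14 kg/min.

857.1 kg/min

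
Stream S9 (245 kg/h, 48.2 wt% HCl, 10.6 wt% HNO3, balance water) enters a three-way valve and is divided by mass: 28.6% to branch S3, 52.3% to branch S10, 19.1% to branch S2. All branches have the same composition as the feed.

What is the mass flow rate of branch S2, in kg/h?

46.8 kg/h

Branch S2 flow = 0.191×245 = 46.795 kg/h.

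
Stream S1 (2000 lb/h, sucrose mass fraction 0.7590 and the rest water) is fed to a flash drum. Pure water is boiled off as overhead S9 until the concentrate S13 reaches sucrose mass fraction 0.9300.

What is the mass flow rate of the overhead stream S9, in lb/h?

sucrose is conserved: 2000×0.759 = 1518 lb/h all reports to the concentrate.
Concentrate = 1518/(target fraction) = 1632.3 lb/h.
Overhead = 2000 − 1632.3 = 367.74 lb/h.

367.7 lb/h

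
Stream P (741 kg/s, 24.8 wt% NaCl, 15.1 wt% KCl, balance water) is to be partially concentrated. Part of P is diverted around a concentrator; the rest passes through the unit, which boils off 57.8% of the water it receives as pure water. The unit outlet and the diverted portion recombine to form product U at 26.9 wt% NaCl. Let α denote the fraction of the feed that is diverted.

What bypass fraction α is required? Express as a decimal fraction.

All 741×0.248 = 183.77 kg/s of NaCl reaches U, so U = 183.77/0.269 = 683.15 kg/s and vapour = 57.848 kg/s.
The evaporator receives (1−α)·741 of feed at 0.601 water and removes 0.578 of that water:
0.578×0.601×(1−α)×741 = 57.848
(1−α) = 57.848/257.41 = 0.2247;  α = 0.7753.

0.775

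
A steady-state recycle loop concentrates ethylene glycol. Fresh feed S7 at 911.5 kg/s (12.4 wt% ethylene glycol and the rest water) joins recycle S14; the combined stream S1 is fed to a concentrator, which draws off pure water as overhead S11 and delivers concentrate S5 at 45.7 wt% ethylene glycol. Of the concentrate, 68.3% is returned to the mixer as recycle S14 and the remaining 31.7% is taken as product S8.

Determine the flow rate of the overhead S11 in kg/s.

Overall ethylene glycol balance (none leaves overhead): ethylene glycol in fresh feed = ethylene glycol in product, i.e. 911.5×0.124 = (1−0.683)·S5·0.457.
S5 = 113.03/(0.457×0.317) = 780.19 kg/s.
Recycle S14 = 0.683×780.19 = 532.87 kg/s.
Combined feed S1 = 911.5 + 532.87 = 1444.4 kg/s.
Overhead S11 = S1 − S5 = 1444.4 − 780.19 = 664.18 kg/s.

664.2 kg/s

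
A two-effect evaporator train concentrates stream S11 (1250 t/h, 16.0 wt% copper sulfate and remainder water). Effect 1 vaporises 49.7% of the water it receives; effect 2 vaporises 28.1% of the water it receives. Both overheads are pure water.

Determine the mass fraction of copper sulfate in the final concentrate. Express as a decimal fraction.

water in feed = 1250×0.840 = 1050 t/h.
After stage 1: water left = (1−0.497)×1050 = 528.15; stream total = 728.15 t/h.
After stage 2: water left = (1−0.281)×528.15 = 379.74; final concentrate = 579.74 t/h.
copper sulfate fraction = 200/579.74 = 0.3450.

0.3450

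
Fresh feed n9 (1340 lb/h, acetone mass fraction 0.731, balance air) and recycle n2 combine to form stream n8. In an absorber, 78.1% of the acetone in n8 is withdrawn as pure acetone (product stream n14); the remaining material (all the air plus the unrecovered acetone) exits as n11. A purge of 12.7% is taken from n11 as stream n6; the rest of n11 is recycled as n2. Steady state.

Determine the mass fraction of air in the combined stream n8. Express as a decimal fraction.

air enters only via n9 and leaves only via the purge: 1340×0.269 = 0.127×(air in n11), and the absorber passes all air, so air in n8 = air in n11 = 2838.3 lb/h.
acetone in n8: m_A = 1340×0.731 + (1−0.127)·(1−0.781)·m_A, so m_A = 979.54/0.8088 = 1211.1 lb/h.
n8 = 1211.1 + 2838.3 = 4049.4 lb/h.
air fraction in n8 = 2838.3/4049.4 = 0.701.

0.701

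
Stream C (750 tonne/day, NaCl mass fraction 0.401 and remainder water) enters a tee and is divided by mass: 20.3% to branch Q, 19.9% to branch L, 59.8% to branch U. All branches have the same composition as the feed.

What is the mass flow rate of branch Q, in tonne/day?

152.2 tonne/day

Branch Q flow = 0.203×750 = 152.25 tonne/day.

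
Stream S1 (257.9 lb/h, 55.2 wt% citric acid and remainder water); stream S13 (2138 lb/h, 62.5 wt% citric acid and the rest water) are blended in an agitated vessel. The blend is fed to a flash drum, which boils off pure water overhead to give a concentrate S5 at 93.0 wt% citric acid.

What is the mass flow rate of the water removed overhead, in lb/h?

806 lb/h

citric acid entering = 257.9×0.552 + 2138×0.625 = 1478.6 lb/h.
All citric acid reports to S5, so S5 = 1478.6/0.930 = 1589.9 lb/h.
Total feed = 2395.9 lb/h; overhead = 2395.9 − 1589.9 = 806 lb/h.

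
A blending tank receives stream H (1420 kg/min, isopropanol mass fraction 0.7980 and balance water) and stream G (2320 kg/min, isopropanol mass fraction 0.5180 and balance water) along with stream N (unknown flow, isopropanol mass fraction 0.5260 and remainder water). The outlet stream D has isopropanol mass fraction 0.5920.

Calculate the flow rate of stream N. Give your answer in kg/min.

1831 kg/min

Let N be the unknown flow. Total out = 3740 + N.
isopropanol balance: 2334.9 + 0.526·N = 0.592·(3740 + N)
(0.526 − 0.592)·N = 0.592×3740 − 2334.9 = -120.84
N = -120.84 / -0.066 = 1830.9 kg/min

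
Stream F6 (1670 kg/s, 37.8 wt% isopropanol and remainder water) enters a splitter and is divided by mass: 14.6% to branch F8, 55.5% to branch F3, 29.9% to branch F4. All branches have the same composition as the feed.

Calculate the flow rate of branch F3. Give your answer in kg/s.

926.9 kg/s

Branch F3 flow = 0.555×1670 = 926.85 kg/s.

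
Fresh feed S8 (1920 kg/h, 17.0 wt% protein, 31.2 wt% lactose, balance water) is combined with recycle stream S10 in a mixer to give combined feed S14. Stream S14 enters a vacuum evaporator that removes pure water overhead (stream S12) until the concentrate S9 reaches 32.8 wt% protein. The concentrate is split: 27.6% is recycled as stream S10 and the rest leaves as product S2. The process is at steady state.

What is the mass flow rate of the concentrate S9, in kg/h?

1374 kg/h

Overall protein balance (none leaves overhead): protein in fresh feed = protein in product, i.e. 1920×0.170 = (1−0.276)·S9·0.328.
S9 = 326.4/(0.328×0.724) = 1374.5 kg/h.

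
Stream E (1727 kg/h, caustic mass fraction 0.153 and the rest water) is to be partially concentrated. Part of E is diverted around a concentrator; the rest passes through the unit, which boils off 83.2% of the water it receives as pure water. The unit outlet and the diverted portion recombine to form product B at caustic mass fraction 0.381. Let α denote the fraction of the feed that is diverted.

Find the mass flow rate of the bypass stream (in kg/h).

All 1727×0.153 = 264.23 kg/h of caustic reaches B, so B = 264.23/0.381 = 693.52 kg/h and vapour = 1033.5 kg/h.
The evaporator receives (1−α)·1727 of feed at 0.847 water and removes 0.832 of that water:
0.832×0.847×(1−α)×1727 = 1033.5
(1−α) = 1033.5/1217 = 0.8492;  α = 0.1508.
Bypass flow = 0.1508×1727 = 260.45 kg/h.

260.5 kg/h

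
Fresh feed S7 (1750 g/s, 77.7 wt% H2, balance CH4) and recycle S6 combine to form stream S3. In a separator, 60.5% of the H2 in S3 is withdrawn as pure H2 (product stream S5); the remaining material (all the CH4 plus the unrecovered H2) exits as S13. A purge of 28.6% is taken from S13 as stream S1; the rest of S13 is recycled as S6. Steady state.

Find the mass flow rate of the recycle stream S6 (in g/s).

1508 g/s

CH4 enters only via S7 and leaves only via the purge: 1750×0.223 = 0.286×(CH4 in S13), and the separator passes all CH4, so CH4 in S3 = CH4 in S13 = 1364.5 g/s.
H2 in S3: m_A = 1750×0.777 + (1−0.286)·(1−0.605)·m_A, so m_A = 1359.8/0.7180 = 1893.9 g/s.
S13 = (1−0.605)×1893.9 + 1364.5 = 2112.6 g/s.
Recycle S6 = (1−0.286)×2112.6 = 1508.4 g/s.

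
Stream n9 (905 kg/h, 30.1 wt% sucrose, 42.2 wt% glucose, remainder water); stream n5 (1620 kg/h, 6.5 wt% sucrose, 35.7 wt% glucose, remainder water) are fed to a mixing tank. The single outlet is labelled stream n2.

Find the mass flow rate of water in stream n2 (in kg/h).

water out = water in = 905×0.277 + 1620×0.578 = 1187 kg/h.

1187 kg/h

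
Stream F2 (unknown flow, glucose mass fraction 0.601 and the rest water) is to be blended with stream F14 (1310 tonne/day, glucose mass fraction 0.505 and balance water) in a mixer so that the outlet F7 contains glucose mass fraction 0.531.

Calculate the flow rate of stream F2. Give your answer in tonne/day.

486.6 tonne/day

Let F2 be the unknown flow. Total out = 1310 + F2.
glucose balance: 661.55 + 0.601·F2 = 0.531·(1310 + F2)
(0.601 − 0.531)·F2 = 0.531×1310 − 661.55 = 34.06
F2 = 34.06 / 0.070 = 486.57 tonne/day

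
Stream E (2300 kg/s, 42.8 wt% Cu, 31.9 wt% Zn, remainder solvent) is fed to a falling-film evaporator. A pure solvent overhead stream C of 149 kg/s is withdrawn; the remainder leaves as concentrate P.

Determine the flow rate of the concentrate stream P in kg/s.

Concentrate = 2300 − 149 = 2151 kg/s.

2151 kg/s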